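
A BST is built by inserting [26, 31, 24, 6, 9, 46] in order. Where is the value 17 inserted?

Starting tree (level order): [26, 24, 31, 6, None, None, 46, None, 9]
Insertion path: 26 -> 24 -> 6 -> 9
Result: insert 17 as right child of 9
Final tree (level order): [26, 24, 31, 6, None, None, 46, None, 9, None, None, None, 17]


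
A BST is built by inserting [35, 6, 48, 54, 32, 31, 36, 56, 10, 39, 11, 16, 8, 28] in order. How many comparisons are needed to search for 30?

Search path for 30: 35 -> 6 -> 32 -> 31 -> 10 -> 11 -> 16 -> 28
Found: False
Comparisons: 8


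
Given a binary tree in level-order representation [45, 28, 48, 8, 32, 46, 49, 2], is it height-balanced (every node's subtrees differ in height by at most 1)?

Tree (level-order array): [45, 28, 48, 8, 32, 46, 49, 2]
Definition: a tree is height-balanced if, at every node, |h(left) - h(right)| <= 1 (empty subtree has height -1).
Bottom-up per-node check:
  node 2: h_left=-1, h_right=-1, diff=0 [OK], height=0
  node 8: h_left=0, h_right=-1, diff=1 [OK], height=1
  node 32: h_left=-1, h_right=-1, diff=0 [OK], height=0
  node 28: h_left=1, h_right=0, diff=1 [OK], height=2
  node 46: h_left=-1, h_right=-1, diff=0 [OK], height=0
  node 49: h_left=-1, h_right=-1, diff=0 [OK], height=0
  node 48: h_left=0, h_right=0, diff=0 [OK], height=1
  node 45: h_left=2, h_right=1, diff=1 [OK], height=3
All nodes satisfy the balance condition.
Result: Balanced


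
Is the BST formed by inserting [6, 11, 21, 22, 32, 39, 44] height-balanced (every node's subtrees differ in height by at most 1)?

Tree (level-order array): [6, None, 11, None, 21, None, 22, None, 32, None, 39, None, 44]
Definition: a tree is height-balanced if, at every node, |h(left) - h(right)| <= 1 (empty subtree has height -1).
Bottom-up per-node check:
  node 44: h_left=-1, h_right=-1, diff=0 [OK], height=0
  node 39: h_left=-1, h_right=0, diff=1 [OK], height=1
  node 32: h_left=-1, h_right=1, diff=2 [FAIL (|-1-1|=2 > 1)], height=2
  node 22: h_left=-1, h_right=2, diff=3 [FAIL (|-1-2|=3 > 1)], height=3
  node 21: h_left=-1, h_right=3, diff=4 [FAIL (|-1-3|=4 > 1)], height=4
  node 11: h_left=-1, h_right=4, diff=5 [FAIL (|-1-4|=5 > 1)], height=5
  node 6: h_left=-1, h_right=5, diff=6 [FAIL (|-1-5|=6 > 1)], height=6
Node 32 violates the condition: |-1 - 1| = 2 > 1.
Result: Not balanced


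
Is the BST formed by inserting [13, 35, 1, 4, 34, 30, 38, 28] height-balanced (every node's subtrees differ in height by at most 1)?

Tree (level-order array): [13, 1, 35, None, 4, 34, 38, None, None, 30, None, None, None, 28]
Definition: a tree is height-balanced if, at every node, |h(left) - h(right)| <= 1 (empty subtree has height -1).
Bottom-up per-node check:
  node 4: h_left=-1, h_right=-1, diff=0 [OK], height=0
  node 1: h_left=-1, h_right=0, diff=1 [OK], height=1
  node 28: h_left=-1, h_right=-1, diff=0 [OK], height=0
  node 30: h_left=0, h_right=-1, diff=1 [OK], height=1
  node 34: h_left=1, h_right=-1, diff=2 [FAIL (|1--1|=2 > 1)], height=2
  node 38: h_left=-1, h_right=-1, diff=0 [OK], height=0
  node 35: h_left=2, h_right=0, diff=2 [FAIL (|2-0|=2 > 1)], height=3
  node 13: h_left=1, h_right=3, diff=2 [FAIL (|1-3|=2 > 1)], height=4
Node 34 violates the condition: |1 - -1| = 2 > 1.
Result: Not balanced


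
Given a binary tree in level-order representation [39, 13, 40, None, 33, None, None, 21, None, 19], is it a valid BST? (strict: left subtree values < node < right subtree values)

Level-order array: [39, 13, 40, None, 33, None, None, 21, None, 19]
Validate using subtree bounds (lo, hi): at each node, require lo < value < hi,
then recurse left with hi=value and right with lo=value.
Preorder trace (stopping at first violation):
  at node 39 with bounds (-inf, +inf): OK
  at node 13 with bounds (-inf, 39): OK
  at node 33 with bounds (13, 39): OK
  at node 21 with bounds (13, 33): OK
  at node 19 with bounds (13, 21): OK
  at node 40 with bounds (39, +inf): OK
No violation found at any node.
Result: Valid BST


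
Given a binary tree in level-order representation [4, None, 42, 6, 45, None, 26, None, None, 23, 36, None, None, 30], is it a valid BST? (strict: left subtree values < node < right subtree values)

Level-order array: [4, None, 42, 6, 45, None, 26, None, None, 23, 36, None, None, 30]
Validate using subtree bounds (lo, hi): at each node, require lo < value < hi,
then recurse left with hi=value and right with lo=value.
Preorder trace (stopping at first violation):
  at node 4 with bounds (-inf, +inf): OK
  at node 42 with bounds (4, +inf): OK
  at node 6 with bounds (4, 42): OK
  at node 26 with bounds (6, 42): OK
  at node 23 with bounds (6, 26): OK
  at node 36 with bounds (26, 42): OK
  at node 30 with bounds (26, 36): OK
  at node 45 with bounds (42, +inf): OK
No violation found at any node.
Result: Valid BST


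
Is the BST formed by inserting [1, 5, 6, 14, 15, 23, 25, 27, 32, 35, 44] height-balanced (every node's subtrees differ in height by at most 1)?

Tree (level-order array): [1, None, 5, None, 6, None, 14, None, 15, None, 23, None, 25, None, 27, None, 32, None, 35, None, 44]
Definition: a tree is height-balanced if, at every node, |h(left) - h(right)| <= 1 (empty subtree has height -1).
Bottom-up per-node check:
  node 44: h_left=-1, h_right=-1, diff=0 [OK], height=0
  node 35: h_left=-1, h_right=0, diff=1 [OK], height=1
  node 32: h_left=-1, h_right=1, diff=2 [FAIL (|-1-1|=2 > 1)], height=2
  node 27: h_left=-1, h_right=2, diff=3 [FAIL (|-1-2|=3 > 1)], height=3
  node 25: h_left=-1, h_right=3, diff=4 [FAIL (|-1-3|=4 > 1)], height=4
  node 23: h_left=-1, h_right=4, diff=5 [FAIL (|-1-4|=5 > 1)], height=5
  node 15: h_left=-1, h_right=5, diff=6 [FAIL (|-1-5|=6 > 1)], height=6
  node 14: h_left=-1, h_right=6, diff=7 [FAIL (|-1-6|=7 > 1)], height=7
  node 6: h_left=-1, h_right=7, diff=8 [FAIL (|-1-7|=8 > 1)], height=8
  node 5: h_left=-1, h_right=8, diff=9 [FAIL (|-1-8|=9 > 1)], height=9
  node 1: h_left=-1, h_right=9, diff=10 [FAIL (|-1-9|=10 > 1)], height=10
Node 32 violates the condition: |-1 - 1| = 2 > 1.
Result: Not balanced


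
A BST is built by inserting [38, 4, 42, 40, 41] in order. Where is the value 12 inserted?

Starting tree (level order): [38, 4, 42, None, None, 40, None, None, 41]
Insertion path: 38 -> 4
Result: insert 12 as right child of 4
Final tree (level order): [38, 4, 42, None, 12, 40, None, None, None, None, 41]


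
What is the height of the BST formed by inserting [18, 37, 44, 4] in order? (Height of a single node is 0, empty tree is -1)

Insertion order: [18, 37, 44, 4]
Tree (level-order array): [18, 4, 37, None, None, None, 44]
Compute height bottom-up (empty subtree = -1):
  height(4) = 1 + max(-1, -1) = 0
  height(44) = 1 + max(-1, -1) = 0
  height(37) = 1 + max(-1, 0) = 1
  height(18) = 1 + max(0, 1) = 2
Height = 2


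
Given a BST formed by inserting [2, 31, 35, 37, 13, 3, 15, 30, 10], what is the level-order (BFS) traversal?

Tree insertion order: [2, 31, 35, 37, 13, 3, 15, 30, 10]
Tree (level-order array): [2, None, 31, 13, 35, 3, 15, None, 37, None, 10, None, 30]
BFS from the root, enqueuing left then right child of each popped node:
  queue [2] -> pop 2, enqueue [31], visited so far: [2]
  queue [31] -> pop 31, enqueue [13, 35], visited so far: [2, 31]
  queue [13, 35] -> pop 13, enqueue [3, 15], visited so far: [2, 31, 13]
  queue [35, 3, 15] -> pop 35, enqueue [37], visited so far: [2, 31, 13, 35]
  queue [3, 15, 37] -> pop 3, enqueue [10], visited so far: [2, 31, 13, 35, 3]
  queue [15, 37, 10] -> pop 15, enqueue [30], visited so far: [2, 31, 13, 35, 3, 15]
  queue [37, 10, 30] -> pop 37, enqueue [none], visited so far: [2, 31, 13, 35, 3, 15, 37]
  queue [10, 30] -> pop 10, enqueue [none], visited so far: [2, 31, 13, 35, 3, 15, 37, 10]
  queue [30] -> pop 30, enqueue [none], visited so far: [2, 31, 13, 35, 3, 15, 37, 10, 30]
Result: [2, 31, 13, 35, 3, 15, 37, 10, 30]


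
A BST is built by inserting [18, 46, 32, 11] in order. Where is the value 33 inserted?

Starting tree (level order): [18, 11, 46, None, None, 32]
Insertion path: 18 -> 46 -> 32
Result: insert 33 as right child of 32
Final tree (level order): [18, 11, 46, None, None, 32, None, None, 33]


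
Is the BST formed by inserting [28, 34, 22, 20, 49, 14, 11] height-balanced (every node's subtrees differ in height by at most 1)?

Tree (level-order array): [28, 22, 34, 20, None, None, 49, 14, None, None, None, 11]
Definition: a tree is height-balanced if, at every node, |h(left) - h(right)| <= 1 (empty subtree has height -1).
Bottom-up per-node check:
  node 11: h_left=-1, h_right=-1, diff=0 [OK], height=0
  node 14: h_left=0, h_right=-1, diff=1 [OK], height=1
  node 20: h_left=1, h_right=-1, diff=2 [FAIL (|1--1|=2 > 1)], height=2
  node 22: h_left=2, h_right=-1, diff=3 [FAIL (|2--1|=3 > 1)], height=3
  node 49: h_left=-1, h_right=-1, diff=0 [OK], height=0
  node 34: h_left=-1, h_right=0, diff=1 [OK], height=1
  node 28: h_left=3, h_right=1, diff=2 [FAIL (|3-1|=2 > 1)], height=4
Node 20 violates the condition: |1 - -1| = 2 > 1.
Result: Not balanced


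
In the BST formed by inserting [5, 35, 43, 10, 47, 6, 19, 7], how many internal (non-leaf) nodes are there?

Tree built from: [5, 35, 43, 10, 47, 6, 19, 7]
Tree (level-order array): [5, None, 35, 10, 43, 6, 19, None, 47, None, 7]
Rule: An internal node has at least one child.
Per-node child counts:
  node 5: 1 child(ren)
  node 35: 2 child(ren)
  node 10: 2 child(ren)
  node 6: 1 child(ren)
  node 7: 0 child(ren)
  node 19: 0 child(ren)
  node 43: 1 child(ren)
  node 47: 0 child(ren)
Matching nodes: [5, 35, 10, 6, 43]
Count of internal (non-leaf) nodes: 5


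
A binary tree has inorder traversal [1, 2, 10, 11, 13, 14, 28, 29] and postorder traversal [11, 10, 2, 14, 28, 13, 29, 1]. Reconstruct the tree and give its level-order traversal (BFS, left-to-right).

Inorder:   [1, 2, 10, 11, 13, 14, 28, 29]
Postorder: [11, 10, 2, 14, 28, 13, 29, 1]
Algorithm: postorder visits root last, so walk postorder right-to-left;
each value is the root of the current inorder slice — split it at that
value, recurse on the right subtree first, then the left.
Recursive splits:
  root=1; inorder splits into left=[], right=[2, 10, 11, 13, 14, 28, 29]
  root=29; inorder splits into left=[2, 10, 11, 13, 14, 28], right=[]
  root=13; inorder splits into left=[2, 10, 11], right=[14, 28]
  root=28; inorder splits into left=[14], right=[]
  root=14; inorder splits into left=[], right=[]
  root=2; inorder splits into left=[], right=[10, 11]
  root=10; inorder splits into left=[], right=[11]
  root=11; inorder splits into left=[], right=[]
Reconstructed level-order: [1, 29, 13, 2, 28, 10, 14, 11]


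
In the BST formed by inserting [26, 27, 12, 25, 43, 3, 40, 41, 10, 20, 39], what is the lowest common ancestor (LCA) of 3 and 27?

Tree insertion order: [26, 27, 12, 25, 43, 3, 40, 41, 10, 20, 39]
Tree (level-order array): [26, 12, 27, 3, 25, None, 43, None, 10, 20, None, 40, None, None, None, None, None, 39, 41]
In a BST, the LCA of p=3, q=27 is the first node v on the
root-to-leaf path with p <= v <= q (go left if both < v, right if both > v).
Walk from root:
  at 26: 3 <= 26 <= 27, this is the LCA
LCA = 26


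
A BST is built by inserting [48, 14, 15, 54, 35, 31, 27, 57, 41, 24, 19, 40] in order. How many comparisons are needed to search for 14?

Search path for 14: 48 -> 14
Found: True
Comparisons: 2


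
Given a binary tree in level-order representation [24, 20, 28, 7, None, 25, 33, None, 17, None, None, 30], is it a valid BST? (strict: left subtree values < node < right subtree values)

Level-order array: [24, 20, 28, 7, None, 25, 33, None, 17, None, None, 30]
Validate using subtree bounds (lo, hi): at each node, require lo < value < hi,
then recurse left with hi=value and right with lo=value.
Preorder trace (stopping at first violation):
  at node 24 with bounds (-inf, +inf): OK
  at node 20 with bounds (-inf, 24): OK
  at node 7 with bounds (-inf, 20): OK
  at node 17 with bounds (7, 20): OK
  at node 28 with bounds (24, +inf): OK
  at node 25 with bounds (24, 28): OK
  at node 33 with bounds (28, +inf): OK
  at node 30 with bounds (28, 33): OK
No violation found at any node.
Result: Valid BST


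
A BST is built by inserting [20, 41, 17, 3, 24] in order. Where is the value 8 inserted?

Starting tree (level order): [20, 17, 41, 3, None, 24]
Insertion path: 20 -> 17 -> 3
Result: insert 8 as right child of 3
Final tree (level order): [20, 17, 41, 3, None, 24, None, None, 8]


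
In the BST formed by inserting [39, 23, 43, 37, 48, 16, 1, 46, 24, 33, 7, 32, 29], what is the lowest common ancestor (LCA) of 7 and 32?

Tree insertion order: [39, 23, 43, 37, 48, 16, 1, 46, 24, 33, 7, 32, 29]
Tree (level-order array): [39, 23, 43, 16, 37, None, 48, 1, None, 24, None, 46, None, None, 7, None, 33, None, None, None, None, 32, None, 29]
In a BST, the LCA of p=7, q=32 is the first node v on the
root-to-leaf path with p <= v <= q (go left if both < v, right if both > v).
Walk from root:
  at 39: both 7 and 32 < 39, go left
  at 23: 7 <= 23 <= 32, this is the LCA
LCA = 23


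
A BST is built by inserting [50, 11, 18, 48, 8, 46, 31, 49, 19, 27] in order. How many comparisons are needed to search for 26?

Search path for 26: 50 -> 11 -> 18 -> 48 -> 46 -> 31 -> 19 -> 27
Found: False
Comparisons: 8


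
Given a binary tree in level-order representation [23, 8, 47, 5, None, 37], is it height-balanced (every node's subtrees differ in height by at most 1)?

Tree (level-order array): [23, 8, 47, 5, None, 37]
Definition: a tree is height-balanced if, at every node, |h(left) - h(right)| <= 1 (empty subtree has height -1).
Bottom-up per-node check:
  node 5: h_left=-1, h_right=-1, diff=0 [OK], height=0
  node 8: h_left=0, h_right=-1, diff=1 [OK], height=1
  node 37: h_left=-1, h_right=-1, diff=0 [OK], height=0
  node 47: h_left=0, h_right=-1, diff=1 [OK], height=1
  node 23: h_left=1, h_right=1, diff=0 [OK], height=2
All nodes satisfy the balance condition.
Result: Balanced


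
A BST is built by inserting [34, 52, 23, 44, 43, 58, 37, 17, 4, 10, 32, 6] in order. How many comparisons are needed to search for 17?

Search path for 17: 34 -> 23 -> 17
Found: True
Comparisons: 3


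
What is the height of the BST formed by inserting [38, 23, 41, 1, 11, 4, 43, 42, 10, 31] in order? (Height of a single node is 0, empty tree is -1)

Insertion order: [38, 23, 41, 1, 11, 4, 43, 42, 10, 31]
Tree (level-order array): [38, 23, 41, 1, 31, None, 43, None, 11, None, None, 42, None, 4, None, None, None, None, 10]
Compute height bottom-up (empty subtree = -1):
  height(10) = 1 + max(-1, -1) = 0
  height(4) = 1 + max(-1, 0) = 1
  height(11) = 1 + max(1, -1) = 2
  height(1) = 1 + max(-1, 2) = 3
  height(31) = 1 + max(-1, -1) = 0
  height(23) = 1 + max(3, 0) = 4
  height(42) = 1 + max(-1, -1) = 0
  height(43) = 1 + max(0, -1) = 1
  height(41) = 1 + max(-1, 1) = 2
  height(38) = 1 + max(4, 2) = 5
Height = 5


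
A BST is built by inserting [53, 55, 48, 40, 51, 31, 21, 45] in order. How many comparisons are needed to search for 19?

Search path for 19: 53 -> 48 -> 40 -> 31 -> 21
Found: False
Comparisons: 5


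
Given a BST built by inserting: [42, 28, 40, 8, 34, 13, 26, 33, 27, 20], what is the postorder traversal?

Tree insertion order: [42, 28, 40, 8, 34, 13, 26, 33, 27, 20]
Tree (level-order array): [42, 28, None, 8, 40, None, 13, 34, None, None, 26, 33, None, 20, 27]
Postorder traversal: [20, 27, 26, 13, 8, 33, 34, 40, 28, 42]


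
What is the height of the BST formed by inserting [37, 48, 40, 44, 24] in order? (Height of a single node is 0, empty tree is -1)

Insertion order: [37, 48, 40, 44, 24]
Tree (level-order array): [37, 24, 48, None, None, 40, None, None, 44]
Compute height bottom-up (empty subtree = -1):
  height(24) = 1 + max(-1, -1) = 0
  height(44) = 1 + max(-1, -1) = 0
  height(40) = 1 + max(-1, 0) = 1
  height(48) = 1 + max(1, -1) = 2
  height(37) = 1 + max(0, 2) = 3
Height = 3


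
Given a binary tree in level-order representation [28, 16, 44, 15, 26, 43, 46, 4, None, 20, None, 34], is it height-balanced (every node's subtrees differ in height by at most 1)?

Tree (level-order array): [28, 16, 44, 15, 26, 43, 46, 4, None, 20, None, 34]
Definition: a tree is height-balanced if, at every node, |h(left) - h(right)| <= 1 (empty subtree has height -1).
Bottom-up per-node check:
  node 4: h_left=-1, h_right=-1, diff=0 [OK], height=0
  node 15: h_left=0, h_right=-1, diff=1 [OK], height=1
  node 20: h_left=-1, h_right=-1, diff=0 [OK], height=0
  node 26: h_left=0, h_right=-1, diff=1 [OK], height=1
  node 16: h_left=1, h_right=1, diff=0 [OK], height=2
  node 34: h_left=-1, h_right=-1, diff=0 [OK], height=0
  node 43: h_left=0, h_right=-1, diff=1 [OK], height=1
  node 46: h_left=-1, h_right=-1, diff=0 [OK], height=0
  node 44: h_left=1, h_right=0, diff=1 [OK], height=2
  node 28: h_left=2, h_right=2, diff=0 [OK], height=3
All nodes satisfy the balance condition.
Result: Balanced


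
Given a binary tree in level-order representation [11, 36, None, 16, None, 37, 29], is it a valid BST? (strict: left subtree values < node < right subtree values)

Level-order array: [11, 36, None, 16, None, 37, 29]
Validate using subtree bounds (lo, hi): at each node, require lo < value < hi,
then recurse left with hi=value and right with lo=value.
Preorder trace (stopping at first violation):
  at node 11 with bounds (-inf, +inf): OK
  at node 36 with bounds (-inf, 11): VIOLATION
Node 36 violates its bound: not (-inf < 36 < 11).
Result: Not a valid BST


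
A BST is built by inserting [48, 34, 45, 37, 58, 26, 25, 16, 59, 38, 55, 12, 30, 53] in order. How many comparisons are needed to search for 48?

Search path for 48: 48
Found: True
Comparisons: 1


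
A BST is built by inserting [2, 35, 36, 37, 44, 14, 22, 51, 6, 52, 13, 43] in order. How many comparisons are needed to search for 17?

Search path for 17: 2 -> 35 -> 14 -> 22
Found: False
Comparisons: 4


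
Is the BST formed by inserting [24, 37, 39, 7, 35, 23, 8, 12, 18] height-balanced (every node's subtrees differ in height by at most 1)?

Tree (level-order array): [24, 7, 37, None, 23, 35, 39, 8, None, None, None, None, None, None, 12, None, 18]
Definition: a tree is height-balanced if, at every node, |h(left) - h(right)| <= 1 (empty subtree has height -1).
Bottom-up per-node check:
  node 18: h_left=-1, h_right=-1, diff=0 [OK], height=0
  node 12: h_left=-1, h_right=0, diff=1 [OK], height=1
  node 8: h_left=-1, h_right=1, diff=2 [FAIL (|-1-1|=2 > 1)], height=2
  node 23: h_left=2, h_right=-1, diff=3 [FAIL (|2--1|=3 > 1)], height=3
  node 7: h_left=-1, h_right=3, diff=4 [FAIL (|-1-3|=4 > 1)], height=4
  node 35: h_left=-1, h_right=-1, diff=0 [OK], height=0
  node 39: h_left=-1, h_right=-1, diff=0 [OK], height=0
  node 37: h_left=0, h_right=0, diff=0 [OK], height=1
  node 24: h_left=4, h_right=1, diff=3 [FAIL (|4-1|=3 > 1)], height=5
Node 8 violates the condition: |-1 - 1| = 2 > 1.
Result: Not balanced


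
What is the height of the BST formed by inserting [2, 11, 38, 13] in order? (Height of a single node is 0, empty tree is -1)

Insertion order: [2, 11, 38, 13]
Tree (level-order array): [2, None, 11, None, 38, 13]
Compute height bottom-up (empty subtree = -1):
  height(13) = 1 + max(-1, -1) = 0
  height(38) = 1 + max(0, -1) = 1
  height(11) = 1 + max(-1, 1) = 2
  height(2) = 1 + max(-1, 2) = 3
Height = 3


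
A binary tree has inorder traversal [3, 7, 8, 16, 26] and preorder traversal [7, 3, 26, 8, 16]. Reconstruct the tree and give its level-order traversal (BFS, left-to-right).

Inorder:  [3, 7, 8, 16, 26]
Preorder: [7, 3, 26, 8, 16]
Algorithm: preorder visits root first, so consume preorder in order;
for each root, split the current inorder slice at that value into
left-subtree inorder and right-subtree inorder, then recurse.
Recursive splits:
  root=7; inorder splits into left=[3], right=[8, 16, 26]
  root=3; inorder splits into left=[], right=[]
  root=26; inorder splits into left=[8, 16], right=[]
  root=8; inorder splits into left=[], right=[16]
  root=16; inorder splits into left=[], right=[]
Reconstructed level-order: [7, 3, 26, 8, 16]


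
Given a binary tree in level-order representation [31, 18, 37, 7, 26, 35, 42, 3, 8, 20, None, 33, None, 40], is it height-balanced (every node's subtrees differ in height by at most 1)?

Tree (level-order array): [31, 18, 37, 7, 26, 35, 42, 3, 8, 20, None, 33, None, 40]
Definition: a tree is height-balanced if, at every node, |h(left) - h(right)| <= 1 (empty subtree has height -1).
Bottom-up per-node check:
  node 3: h_left=-1, h_right=-1, diff=0 [OK], height=0
  node 8: h_left=-1, h_right=-1, diff=0 [OK], height=0
  node 7: h_left=0, h_right=0, diff=0 [OK], height=1
  node 20: h_left=-1, h_right=-1, diff=0 [OK], height=0
  node 26: h_left=0, h_right=-1, diff=1 [OK], height=1
  node 18: h_left=1, h_right=1, diff=0 [OK], height=2
  node 33: h_left=-1, h_right=-1, diff=0 [OK], height=0
  node 35: h_left=0, h_right=-1, diff=1 [OK], height=1
  node 40: h_left=-1, h_right=-1, diff=0 [OK], height=0
  node 42: h_left=0, h_right=-1, diff=1 [OK], height=1
  node 37: h_left=1, h_right=1, diff=0 [OK], height=2
  node 31: h_left=2, h_right=2, diff=0 [OK], height=3
All nodes satisfy the balance condition.
Result: Balanced


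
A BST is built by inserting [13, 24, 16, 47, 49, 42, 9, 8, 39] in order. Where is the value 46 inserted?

Starting tree (level order): [13, 9, 24, 8, None, 16, 47, None, None, None, None, 42, 49, 39]
Insertion path: 13 -> 24 -> 47 -> 42
Result: insert 46 as right child of 42
Final tree (level order): [13, 9, 24, 8, None, 16, 47, None, None, None, None, 42, 49, 39, 46]


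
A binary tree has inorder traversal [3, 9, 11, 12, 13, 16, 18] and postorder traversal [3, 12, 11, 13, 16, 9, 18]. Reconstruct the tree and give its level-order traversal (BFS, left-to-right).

Inorder:   [3, 9, 11, 12, 13, 16, 18]
Postorder: [3, 12, 11, 13, 16, 9, 18]
Algorithm: postorder visits root last, so walk postorder right-to-left;
each value is the root of the current inorder slice — split it at that
value, recurse on the right subtree first, then the left.
Recursive splits:
  root=18; inorder splits into left=[3, 9, 11, 12, 13, 16], right=[]
  root=9; inorder splits into left=[3], right=[11, 12, 13, 16]
  root=16; inorder splits into left=[11, 12, 13], right=[]
  root=13; inorder splits into left=[11, 12], right=[]
  root=11; inorder splits into left=[], right=[12]
  root=12; inorder splits into left=[], right=[]
  root=3; inorder splits into left=[], right=[]
Reconstructed level-order: [18, 9, 3, 16, 13, 11, 12]


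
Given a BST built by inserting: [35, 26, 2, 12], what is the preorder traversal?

Tree insertion order: [35, 26, 2, 12]
Tree (level-order array): [35, 26, None, 2, None, None, 12]
Preorder traversal: [35, 26, 2, 12]


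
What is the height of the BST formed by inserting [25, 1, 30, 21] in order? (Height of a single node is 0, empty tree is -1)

Insertion order: [25, 1, 30, 21]
Tree (level-order array): [25, 1, 30, None, 21]
Compute height bottom-up (empty subtree = -1):
  height(21) = 1 + max(-1, -1) = 0
  height(1) = 1 + max(-1, 0) = 1
  height(30) = 1 + max(-1, -1) = 0
  height(25) = 1 + max(1, 0) = 2
Height = 2


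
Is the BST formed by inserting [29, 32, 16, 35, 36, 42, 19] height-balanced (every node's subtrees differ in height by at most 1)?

Tree (level-order array): [29, 16, 32, None, 19, None, 35, None, None, None, 36, None, 42]
Definition: a tree is height-balanced if, at every node, |h(left) - h(right)| <= 1 (empty subtree has height -1).
Bottom-up per-node check:
  node 19: h_left=-1, h_right=-1, diff=0 [OK], height=0
  node 16: h_left=-1, h_right=0, diff=1 [OK], height=1
  node 42: h_left=-1, h_right=-1, diff=0 [OK], height=0
  node 36: h_left=-1, h_right=0, diff=1 [OK], height=1
  node 35: h_left=-1, h_right=1, diff=2 [FAIL (|-1-1|=2 > 1)], height=2
  node 32: h_left=-1, h_right=2, diff=3 [FAIL (|-1-2|=3 > 1)], height=3
  node 29: h_left=1, h_right=3, diff=2 [FAIL (|1-3|=2 > 1)], height=4
Node 35 violates the condition: |-1 - 1| = 2 > 1.
Result: Not balanced


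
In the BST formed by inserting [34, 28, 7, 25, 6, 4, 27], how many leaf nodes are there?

Tree built from: [34, 28, 7, 25, 6, 4, 27]
Tree (level-order array): [34, 28, None, 7, None, 6, 25, 4, None, None, 27]
Rule: A leaf has 0 children.
Per-node child counts:
  node 34: 1 child(ren)
  node 28: 1 child(ren)
  node 7: 2 child(ren)
  node 6: 1 child(ren)
  node 4: 0 child(ren)
  node 25: 1 child(ren)
  node 27: 0 child(ren)
Matching nodes: [4, 27]
Count of leaf nodes: 2


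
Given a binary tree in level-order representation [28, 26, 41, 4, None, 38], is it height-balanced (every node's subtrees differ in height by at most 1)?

Tree (level-order array): [28, 26, 41, 4, None, 38]
Definition: a tree is height-balanced if, at every node, |h(left) - h(right)| <= 1 (empty subtree has height -1).
Bottom-up per-node check:
  node 4: h_left=-1, h_right=-1, diff=0 [OK], height=0
  node 26: h_left=0, h_right=-1, diff=1 [OK], height=1
  node 38: h_left=-1, h_right=-1, diff=0 [OK], height=0
  node 41: h_left=0, h_right=-1, diff=1 [OK], height=1
  node 28: h_left=1, h_right=1, diff=0 [OK], height=2
All nodes satisfy the balance condition.
Result: Balanced


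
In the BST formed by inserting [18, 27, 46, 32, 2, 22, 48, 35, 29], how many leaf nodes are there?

Tree built from: [18, 27, 46, 32, 2, 22, 48, 35, 29]
Tree (level-order array): [18, 2, 27, None, None, 22, 46, None, None, 32, 48, 29, 35]
Rule: A leaf has 0 children.
Per-node child counts:
  node 18: 2 child(ren)
  node 2: 0 child(ren)
  node 27: 2 child(ren)
  node 22: 0 child(ren)
  node 46: 2 child(ren)
  node 32: 2 child(ren)
  node 29: 0 child(ren)
  node 35: 0 child(ren)
  node 48: 0 child(ren)
Matching nodes: [2, 22, 29, 35, 48]
Count of leaf nodes: 5


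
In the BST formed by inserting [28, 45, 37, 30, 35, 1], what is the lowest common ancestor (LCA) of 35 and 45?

Tree insertion order: [28, 45, 37, 30, 35, 1]
Tree (level-order array): [28, 1, 45, None, None, 37, None, 30, None, None, 35]
In a BST, the LCA of p=35, q=45 is the first node v on the
root-to-leaf path with p <= v <= q (go left if both < v, right if both > v).
Walk from root:
  at 28: both 35 and 45 > 28, go right
  at 45: 35 <= 45 <= 45, this is the LCA
LCA = 45


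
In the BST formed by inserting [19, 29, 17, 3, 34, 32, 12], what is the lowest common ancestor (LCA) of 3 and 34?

Tree insertion order: [19, 29, 17, 3, 34, 32, 12]
Tree (level-order array): [19, 17, 29, 3, None, None, 34, None, 12, 32]
In a BST, the LCA of p=3, q=34 is the first node v on the
root-to-leaf path with p <= v <= q (go left if both < v, right if both > v).
Walk from root:
  at 19: 3 <= 19 <= 34, this is the LCA
LCA = 19


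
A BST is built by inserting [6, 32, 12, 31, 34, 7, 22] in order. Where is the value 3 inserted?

Starting tree (level order): [6, None, 32, 12, 34, 7, 31, None, None, None, None, 22]
Insertion path: 6
Result: insert 3 as left child of 6
Final tree (level order): [6, 3, 32, None, None, 12, 34, 7, 31, None, None, None, None, 22]


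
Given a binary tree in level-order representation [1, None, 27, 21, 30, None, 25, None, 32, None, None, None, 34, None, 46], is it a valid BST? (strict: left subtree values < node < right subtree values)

Level-order array: [1, None, 27, 21, 30, None, 25, None, 32, None, None, None, 34, None, 46]
Validate using subtree bounds (lo, hi): at each node, require lo < value < hi,
then recurse left with hi=value and right with lo=value.
Preorder trace (stopping at first violation):
  at node 1 with bounds (-inf, +inf): OK
  at node 27 with bounds (1, +inf): OK
  at node 21 with bounds (1, 27): OK
  at node 25 with bounds (21, 27): OK
  at node 30 with bounds (27, +inf): OK
  at node 32 with bounds (30, +inf): OK
  at node 34 with bounds (32, +inf): OK
  at node 46 with bounds (34, +inf): OK
No violation found at any node.
Result: Valid BST


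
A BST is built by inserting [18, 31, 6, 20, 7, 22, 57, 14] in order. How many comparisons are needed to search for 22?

Search path for 22: 18 -> 31 -> 20 -> 22
Found: True
Comparisons: 4


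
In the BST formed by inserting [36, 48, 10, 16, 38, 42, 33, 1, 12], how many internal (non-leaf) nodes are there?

Tree built from: [36, 48, 10, 16, 38, 42, 33, 1, 12]
Tree (level-order array): [36, 10, 48, 1, 16, 38, None, None, None, 12, 33, None, 42]
Rule: An internal node has at least one child.
Per-node child counts:
  node 36: 2 child(ren)
  node 10: 2 child(ren)
  node 1: 0 child(ren)
  node 16: 2 child(ren)
  node 12: 0 child(ren)
  node 33: 0 child(ren)
  node 48: 1 child(ren)
  node 38: 1 child(ren)
  node 42: 0 child(ren)
Matching nodes: [36, 10, 16, 48, 38]
Count of internal (non-leaf) nodes: 5


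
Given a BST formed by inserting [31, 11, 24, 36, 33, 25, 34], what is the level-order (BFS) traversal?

Tree insertion order: [31, 11, 24, 36, 33, 25, 34]
Tree (level-order array): [31, 11, 36, None, 24, 33, None, None, 25, None, 34]
BFS from the root, enqueuing left then right child of each popped node:
  queue [31] -> pop 31, enqueue [11, 36], visited so far: [31]
  queue [11, 36] -> pop 11, enqueue [24], visited so far: [31, 11]
  queue [36, 24] -> pop 36, enqueue [33], visited so far: [31, 11, 36]
  queue [24, 33] -> pop 24, enqueue [25], visited so far: [31, 11, 36, 24]
  queue [33, 25] -> pop 33, enqueue [34], visited so far: [31, 11, 36, 24, 33]
  queue [25, 34] -> pop 25, enqueue [none], visited so far: [31, 11, 36, 24, 33, 25]
  queue [34] -> pop 34, enqueue [none], visited so far: [31, 11, 36, 24, 33, 25, 34]
Result: [31, 11, 36, 24, 33, 25, 34]


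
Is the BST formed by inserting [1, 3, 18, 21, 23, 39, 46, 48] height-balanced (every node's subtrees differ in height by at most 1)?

Tree (level-order array): [1, None, 3, None, 18, None, 21, None, 23, None, 39, None, 46, None, 48]
Definition: a tree is height-balanced if, at every node, |h(left) - h(right)| <= 1 (empty subtree has height -1).
Bottom-up per-node check:
  node 48: h_left=-1, h_right=-1, diff=0 [OK], height=0
  node 46: h_left=-1, h_right=0, diff=1 [OK], height=1
  node 39: h_left=-1, h_right=1, diff=2 [FAIL (|-1-1|=2 > 1)], height=2
  node 23: h_left=-1, h_right=2, diff=3 [FAIL (|-1-2|=3 > 1)], height=3
  node 21: h_left=-1, h_right=3, diff=4 [FAIL (|-1-3|=4 > 1)], height=4
  node 18: h_left=-1, h_right=4, diff=5 [FAIL (|-1-4|=5 > 1)], height=5
  node 3: h_left=-1, h_right=5, diff=6 [FAIL (|-1-5|=6 > 1)], height=6
  node 1: h_left=-1, h_right=6, diff=7 [FAIL (|-1-6|=7 > 1)], height=7
Node 39 violates the condition: |-1 - 1| = 2 > 1.
Result: Not balanced


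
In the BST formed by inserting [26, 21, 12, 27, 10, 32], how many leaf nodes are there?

Tree built from: [26, 21, 12, 27, 10, 32]
Tree (level-order array): [26, 21, 27, 12, None, None, 32, 10]
Rule: A leaf has 0 children.
Per-node child counts:
  node 26: 2 child(ren)
  node 21: 1 child(ren)
  node 12: 1 child(ren)
  node 10: 0 child(ren)
  node 27: 1 child(ren)
  node 32: 0 child(ren)
Matching nodes: [10, 32]
Count of leaf nodes: 2


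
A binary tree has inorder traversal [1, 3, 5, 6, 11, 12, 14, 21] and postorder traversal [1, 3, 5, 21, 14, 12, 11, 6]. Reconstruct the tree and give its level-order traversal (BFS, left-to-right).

Inorder:   [1, 3, 5, 6, 11, 12, 14, 21]
Postorder: [1, 3, 5, 21, 14, 12, 11, 6]
Algorithm: postorder visits root last, so walk postorder right-to-left;
each value is the root of the current inorder slice — split it at that
value, recurse on the right subtree first, then the left.
Recursive splits:
  root=6; inorder splits into left=[1, 3, 5], right=[11, 12, 14, 21]
  root=11; inorder splits into left=[], right=[12, 14, 21]
  root=12; inorder splits into left=[], right=[14, 21]
  root=14; inorder splits into left=[], right=[21]
  root=21; inorder splits into left=[], right=[]
  root=5; inorder splits into left=[1, 3], right=[]
  root=3; inorder splits into left=[1], right=[]
  root=1; inorder splits into left=[], right=[]
Reconstructed level-order: [6, 5, 11, 3, 12, 1, 14, 21]


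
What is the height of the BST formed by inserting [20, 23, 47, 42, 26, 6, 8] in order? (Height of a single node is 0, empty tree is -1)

Insertion order: [20, 23, 47, 42, 26, 6, 8]
Tree (level-order array): [20, 6, 23, None, 8, None, 47, None, None, 42, None, 26]
Compute height bottom-up (empty subtree = -1):
  height(8) = 1 + max(-1, -1) = 0
  height(6) = 1 + max(-1, 0) = 1
  height(26) = 1 + max(-1, -1) = 0
  height(42) = 1 + max(0, -1) = 1
  height(47) = 1 + max(1, -1) = 2
  height(23) = 1 + max(-1, 2) = 3
  height(20) = 1 + max(1, 3) = 4
Height = 4


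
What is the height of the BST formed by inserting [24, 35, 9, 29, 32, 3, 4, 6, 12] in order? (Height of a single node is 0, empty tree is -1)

Insertion order: [24, 35, 9, 29, 32, 3, 4, 6, 12]
Tree (level-order array): [24, 9, 35, 3, 12, 29, None, None, 4, None, None, None, 32, None, 6]
Compute height bottom-up (empty subtree = -1):
  height(6) = 1 + max(-1, -1) = 0
  height(4) = 1 + max(-1, 0) = 1
  height(3) = 1 + max(-1, 1) = 2
  height(12) = 1 + max(-1, -1) = 0
  height(9) = 1 + max(2, 0) = 3
  height(32) = 1 + max(-1, -1) = 0
  height(29) = 1 + max(-1, 0) = 1
  height(35) = 1 + max(1, -1) = 2
  height(24) = 1 + max(3, 2) = 4
Height = 4


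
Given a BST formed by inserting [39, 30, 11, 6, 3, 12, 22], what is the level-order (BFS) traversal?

Tree insertion order: [39, 30, 11, 6, 3, 12, 22]
Tree (level-order array): [39, 30, None, 11, None, 6, 12, 3, None, None, 22]
BFS from the root, enqueuing left then right child of each popped node:
  queue [39] -> pop 39, enqueue [30], visited so far: [39]
  queue [30] -> pop 30, enqueue [11], visited so far: [39, 30]
  queue [11] -> pop 11, enqueue [6, 12], visited so far: [39, 30, 11]
  queue [6, 12] -> pop 6, enqueue [3], visited so far: [39, 30, 11, 6]
  queue [12, 3] -> pop 12, enqueue [22], visited so far: [39, 30, 11, 6, 12]
  queue [3, 22] -> pop 3, enqueue [none], visited so far: [39, 30, 11, 6, 12, 3]
  queue [22] -> pop 22, enqueue [none], visited so far: [39, 30, 11, 6, 12, 3, 22]
Result: [39, 30, 11, 6, 12, 3, 22]


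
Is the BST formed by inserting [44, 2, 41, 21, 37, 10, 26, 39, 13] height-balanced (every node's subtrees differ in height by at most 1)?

Tree (level-order array): [44, 2, None, None, 41, 21, None, 10, 37, None, 13, 26, 39]
Definition: a tree is height-balanced if, at every node, |h(left) - h(right)| <= 1 (empty subtree has height -1).
Bottom-up per-node check:
  node 13: h_left=-1, h_right=-1, diff=0 [OK], height=0
  node 10: h_left=-1, h_right=0, diff=1 [OK], height=1
  node 26: h_left=-1, h_right=-1, diff=0 [OK], height=0
  node 39: h_left=-1, h_right=-1, diff=0 [OK], height=0
  node 37: h_left=0, h_right=0, diff=0 [OK], height=1
  node 21: h_left=1, h_right=1, diff=0 [OK], height=2
  node 41: h_left=2, h_right=-1, diff=3 [FAIL (|2--1|=3 > 1)], height=3
  node 2: h_left=-1, h_right=3, diff=4 [FAIL (|-1-3|=4 > 1)], height=4
  node 44: h_left=4, h_right=-1, diff=5 [FAIL (|4--1|=5 > 1)], height=5
Node 41 violates the condition: |2 - -1| = 3 > 1.
Result: Not balanced


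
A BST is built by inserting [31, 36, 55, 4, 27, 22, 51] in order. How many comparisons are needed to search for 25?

Search path for 25: 31 -> 4 -> 27 -> 22
Found: False
Comparisons: 4


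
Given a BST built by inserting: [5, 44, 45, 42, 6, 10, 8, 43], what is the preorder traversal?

Tree insertion order: [5, 44, 45, 42, 6, 10, 8, 43]
Tree (level-order array): [5, None, 44, 42, 45, 6, 43, None, None, None, 10, None, None, 8]
Preorder traversal: [5, 44, 42, 6, 10, 8, 43, 45]


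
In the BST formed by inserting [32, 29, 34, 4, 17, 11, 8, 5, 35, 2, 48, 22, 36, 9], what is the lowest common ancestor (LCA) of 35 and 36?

Tree insertion order: [32, 29, 34, 4, 17, 11, 8, 5, 35, 2, 48, 22, 36, 9]
Tree (level-order array): [32, 29, 34, 4, None, None, 35, 2, 17, None, 48, None, None, 11, 22, 36, None, 8, None, None, None, None, None, 5, 9]
In a BST, the LCA of p=35, q=36 is the first node v on the
root-to-leaf path with p <= v <= q (go left if both < v, right if both > v).
Walk from root:
  at 32: both 35 and 36 > 32, go right
  at 34: both 35 and 36 > 34, go right
  at 35: 35 <= 35 <= 36, this is the LCA
LCA = 35


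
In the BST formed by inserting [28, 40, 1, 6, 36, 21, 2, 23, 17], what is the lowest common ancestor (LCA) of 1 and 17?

Tree insertion order: [28, 40, 1, 6, 36, 21, 2, 23, 17]
Tree (level-order array): [28, 1, 40, None, 6, 36, None, 2, 21, None, None, None, None, 17, 23]
In a BST, the LCA of p=1, q=17 is the first node v on the
root-to-leaf path with p <= v <= q (go left if both < v, right if both > v).
Walk from root:
  at 28: both 1 and 17 < 28, go left
  at 1: 1 <= 1 <= 17, this is the LCA
LCA = 1


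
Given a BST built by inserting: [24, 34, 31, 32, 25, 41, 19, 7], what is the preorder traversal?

Tree insertion order: [24, 34, 31, 32, 25, 41, 19, 7]
Tree (level-order array): [24, 19, 34, 7, None, 31, 41, None, None, 25, 32]
Preorder traversal: [24, 19, 7, 34, 31, 25, 32, 41]


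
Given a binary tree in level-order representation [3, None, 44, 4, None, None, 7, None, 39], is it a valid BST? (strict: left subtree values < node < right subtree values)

Level-order array: [3, None, 44, 4, None, None, 7, None, 39]
Validate using subtree bounds (lo, hi): at each node, require lo < value < hi,
then recurse left with hi=value and right with lo=value.
Preorder trace (stopping at first violation):
  at node 3 with bounds (-inf, +inf): OK
  at node 44 with bounds (3, +inf): OK
  at node 4 with bounds (3, 44): OK
  at node 7 with bounds (4, 44): OK
  at node 39 with bounds (7, 44): OK
No violation found at any node.
Result: Valid BST


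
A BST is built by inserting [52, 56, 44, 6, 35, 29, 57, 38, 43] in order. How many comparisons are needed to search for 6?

Search path for 6: 52 -> 44 -> 6
Found: True
Comparisons: 3


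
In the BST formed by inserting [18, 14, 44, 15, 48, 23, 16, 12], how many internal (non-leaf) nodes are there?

Tree built from: [18, 14, 44, 15, 48, 23, 16, 12]
Tree (level-order array): [18, 14, 44, 12, 15, 23, 48, None, None, None, 16]
Rule: An internal node has at least one child.
Per-node child counts:
  node 18: 2 child(ren)
  node 14: 2 child(ren)
  node 12: 0 child(ren)
  node 15: 1 child(ren)
  node 16: 0 child(ren)
  node 44: 2 child(ren)
  node 23: 0 child(ren)
  node 48: 0 child(ren)
Matching nodes: [18, 14, 15, 44]
Count of internal (non-leaf) nodes: 4


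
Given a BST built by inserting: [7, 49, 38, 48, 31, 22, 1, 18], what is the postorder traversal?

Tree insertion order: [7, 49, 38, 48, 31, 22, 1, 18]
Tree (level-order array): [7, 1, 49, None, None, 38, None, 31, 48, 22, None, None, None, 18]
Postorder traversal: [1, 18, 22, 31, 48, 38, 49, 7]


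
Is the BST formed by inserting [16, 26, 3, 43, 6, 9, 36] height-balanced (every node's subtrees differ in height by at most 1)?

Tree (level-order array): [16, 3, 26, None, 6, None, 43, None, 9, 36]
Definition: a tree is height-balanced if, at every node, |h(left) - h(right)| <= 1 (empty subtree has height -1).
Bottom-up per-node check:
  node 9: h_left=-1, h_right=-1, diff=0 [OK], height=0
  node 6: h_left=-1, h_right=0, diff=1 [OK], height=1
  node 3: h_left=-1, h_right=1, diff=2 [FAIL (|-1-1|=2 > 1)], height=2
  node 36: h_left=-1, h_right=-1, diff=0 [OK], height=0
  node 43: h_left=0, h_right=-1, diff=1 [OK], height=1
  node 26: h_left=-1, h_right=1, diff=2 [FAIL (|-1-1|=2 > 1)], height=2
  node 16: h_left=2, h_right=2, diff=0 [OK], height=3
Node 3 violates the condition: |-1 - 1| = 2 > 1.
Result: Not balanced


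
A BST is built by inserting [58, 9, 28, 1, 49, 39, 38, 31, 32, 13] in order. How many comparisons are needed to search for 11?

Search path for 11: 58 -> 9 -> 28 -> 13
Found: False
Comparisons: 4


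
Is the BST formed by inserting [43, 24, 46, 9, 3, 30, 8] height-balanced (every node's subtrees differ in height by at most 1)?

Tree (level-order array): [43, 24, 46, 9, 30, None, None, 3, None, None, None, None, 8]
Definition: a tree is height-balanced if, at every node, |h(left) - h(right)| <= 1 (empty subtree has height -1).
Bottom-up per-node check:
  node 8: h_left=-1, h_right=-1, diff=0 [OK], height=0
  node 3: h_left=-1, h_right=0, diff=1 [OK], height=1
  node 9: h_left=1, h_right=-1, diff=2 [FAIL (|1--1|=2 > 1)], height=2
  node 30: h_left=-1, h_right=-1, diff=0 [OK], height=0
  node 24: h_left=2, h_right=0, diff=2 [FAIL (|2-0|=2 > 1)], height=3
  node 46: h_left=-1, h_right=-1, diff=0 [OK], height=0
  node 43: h_left=3, h_right=0, diff=3 [FAIL (|3-0|=3 > 1)], height=4
Node 9 violates the condition: |1 - -1| = 2 > 1.
Result: Not balanced
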